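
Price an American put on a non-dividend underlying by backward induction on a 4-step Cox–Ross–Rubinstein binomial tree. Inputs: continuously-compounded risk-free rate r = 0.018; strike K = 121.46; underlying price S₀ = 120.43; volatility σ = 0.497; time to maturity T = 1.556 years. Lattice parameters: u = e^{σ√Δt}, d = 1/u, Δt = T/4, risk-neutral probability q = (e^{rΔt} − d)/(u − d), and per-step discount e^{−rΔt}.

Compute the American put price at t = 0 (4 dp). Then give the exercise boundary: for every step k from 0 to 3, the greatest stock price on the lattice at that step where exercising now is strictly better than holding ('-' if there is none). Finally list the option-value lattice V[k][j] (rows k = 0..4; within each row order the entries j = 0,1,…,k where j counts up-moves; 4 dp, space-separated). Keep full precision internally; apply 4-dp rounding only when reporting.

Δt=0.38900  u=1.36340  d=0.73346  q=0.43427  discount=0.99302
step 4 (expiry): payoffs max(K−S,0) = 86.6064 56.6725 1.0300 0.0000 0.0000
step 3: (k=3,j=0): S=47.5192, (K−S)⁺=73.9408, hold=73.0933 ⇒ V=73.9408 exercise | (k=3,j=1): S=88.3309, (K−S)⁺=33.1291, hold=32.2816 ⇒ V=33.1291 exercise | (k=3,j=2): S=164.1937, (K−S)⁺=0.0000, hold=0.5786 ⇒ V=0.5786 continue | (k=3,j=3): S=305.2110, (K−S)⁺=0.0000, hold=0.0000 ⇒ V=0.0000 continue  boundary S*=88.3309
step 2: (k=2,j=0): S=64.7875, (K−S)⁺=56.6725, hold=55.8250 ⇒ V=56.6725 exercise | (k=2,j=1): S=120.4300, (K−S)⁺=1.0300, hold=18.8607 ⇒ V=18.8607 continue | (k=2,j=2): S=223.8610, (K−S)⁺=0.0000, hold=0.3251 ⇒ V=0.3251 continue  boundary S*=64.7875
step 1: (k=1,j=0): S=88.3309, (K−S)⁺=33.1291, hold=39.9710 ⇒ V=39.9710 continue | (k=1,j=1): S=164.1937, (K−S)⁺=0.0000, hold=10.7357 ⇒ V=10.7357 continue  boundary S*=-
step 0: (k=0,j=0): S=120.4300, (K−S)⁺=1.0300, hold=27.0845 ⇒ V=27.0845 continue  boundary S*=-

price = 27.0845
boundary = - - 64.7875 88.3309
tree:
27.0845
39.9710 10.7357
56.6725 18.8607 0.3251
73.9408 33.1291 0.5786 0.0000
86.6064 56.6725 1.0300 0.0000 0.0000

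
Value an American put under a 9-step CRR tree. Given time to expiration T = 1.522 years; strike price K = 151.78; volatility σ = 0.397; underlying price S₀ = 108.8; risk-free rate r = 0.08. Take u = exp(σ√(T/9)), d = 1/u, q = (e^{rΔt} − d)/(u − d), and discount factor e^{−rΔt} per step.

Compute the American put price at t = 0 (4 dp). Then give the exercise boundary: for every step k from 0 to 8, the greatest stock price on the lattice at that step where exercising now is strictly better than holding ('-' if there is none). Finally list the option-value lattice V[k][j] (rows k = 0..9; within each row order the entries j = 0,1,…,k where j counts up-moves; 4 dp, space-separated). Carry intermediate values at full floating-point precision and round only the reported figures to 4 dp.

Δt=0.16911  u=1.17734  d=0.84937  q=0.50081  discount=0.98656
step 9 (expiry): payoffs max(K−S,0) = 126.7473 117.0814 103.6831 85.1113 59.3684 23.6853 0.0000 0.0000 0.0000 0.0000
step 8: (k=8,j=0): S=29.4720, (K−S)⁺=122.3080, hold=120.2684 ⇒ V=122.3080 exercise | (k=8,j=1): S=40.8521, (K−S)⁺=110.9279, hold=108.8883 ⇒ V=110.9279 exercise | (k=8,j=2): S=56.6264, (K−S)⁺=95.1536, hold=93.1140 ⇒ V=95.1536 exercise | (k=8,j=3): S=78.4918, (K−S)⁺=73.2882, hold=71.2486 ⇒ V=73.2882 exercise | (k=8,j=4): S=108.8000, (K−S)⁺=42.9800, hold=40.9404 ⇒ V=42.9800 exercise | (k=8,j=5): S=150.8112, (K−S)⁺=0.9688, hold=11.6646 ⇒ V=11.6646 continue | (k=8,j=6): S=209.0444, (K−S)⁺=0.0000, hold=0.0000 ⇒ V=0.0000 continue | (k=8,j=7): S=289.7632, (K−S)⁺=0.0000, hold=0.0000 ⇒ V=0.0000 continue | (k=8,j=8): S=401.6502, (K−S)⁺=0.0000, hold=0.0000 ⇒ V=0.0000 continue  boundary S*=108.8000
step 7: (k=7,j=0): S=34.6986, (K−S)⁺=117.0814, hold=115.0418 ⇒ V=117.0814 exercise | (k=7,j=1): S=48.0969, (K−S)⁺=103.6831, hold=101.6435 ⇒ V=103.6831 exercise | (k=7,j=2): S=66.6687, (K−S)⁺=85.1113, hold=83.0718 ⇒ V=85.1113 exercise | (k=7,j=3): S=92.4116, (K−S)⁺=59.3684, hold=57.3288 ⇒ V=59.3684 exercise | (k=7,j=4): S=128.0947, (K−S)⁺=23.6853, hold=26.9303 ⇒ V=26.9303 continue | (k=7,j=5): S=177.5563, (K−S)⁺=0.0000, hold=5.7447 ⇒ V=5.7447 continue | (k=7,j=6): S=246.1166, (K−S)⁺=0.0000, hold=0.0000 ⇒ V=0.0000 continue | (k=7,j=7): S=341.1502, (K−S)⁺=0.0000, hold=0.0000 ⇒ V=0.0000 continue  boundary S*=92.4116
step 6: (k=6,j=0): S=40.8521, (K−S)⁺=110.9279, hold=108.8883 ⇒ V=110.9279 exercise | (k=6,j=1): S=56.6264, (K−S)⁺=95.1536, hold=93.1140 ⇒ V=95.1536 exercise | (k=6,j=2): S=78.4918, (K−S)⁺=73.2882, hold=71.2486 ⇒ V=73.2882 exercise | (k=6,j=3): S=108.8000, (K−S)⁺=42.9800, hold=42.5437 ⇒ V=42.9800 exercise | (k=6,j=4): S=150.8112, (K−S)⁺=0.9688, hold=16.1011 ⇒ V=16.1011 continue | (k=6,j=5): S=209.0444, (K−S)⁺=0.0000, hold=2.8292 ⇒ V=2.8292 continue | (k=6,j=6): S=289.7632, (K−S)⁺=0.0000, hold=0.0000 ⇒ V=0.0000 continue  boundary S*=108.8000
step 5: (k=5,j=0): S=48.0969, (K−S)⁺=103.6831, hold=101.6435 ⇒ V=103.6831 exercise | (k=5,j=1): S=66.6687, (K−S)⁺=85.1113, hold=83.0718 ⇒ V=85.1113 exercise | (k=5,j=2): S=92.4116, (K−S)⁺=59.3684, hold=57.3288 ⇒ V=59.3684 exercise | (k=5,j=3): S=128.0947, (K−S)⁺=23.6853, hold=29.1222 ⇒ V=29.1222 continue | (k=5,j=4): S=177.5563, (K−S)⁺=0.0000, hold=9.3274 ⇒ V=9.3274 continue | (k=5,j=5): S=246.1166, (K−S)⁺=0.0000, hold=1.3933 ⇒ V=1.3933 continue  boundary S*=92.4116
step 4: (k=4,j=0): S=56.6264, (K−S)⁺=95.1536, hold=93.1140 ⇒ V=95.1536 exercise | (k=4,j=1): S=78.4918, (K−S)⁺=73.2882, hold=71.2486 ⇒ V=73.2882 exercise | (k=4,j=2): S=108.8000, (K−S)⁺=42.9800, hold=43.6267 ⇒ V=43.6267 continue | (k=4,j=3): S=150.8112, (K−S)⁺=0.9688, hold=18.9507 ⇒ V=18.9507 continue | (k=4,j=4): S=209.0444, (K−S)⁺=0.0000, hold=5.2820 ⇒ V=5.2820 continue  boundary S*=78.4918
step 3: (k=3,j=0): S=66.6687, (K−S)⁺=85.1113, hold=83.0718 ⇒ V=85.1113 exercise | (k=3,j=1): S=92.4116, (K−S)⁺=59.3684, hold=57.6483 ⇒ V=59.3684 exercise | (k=3,j=2): S=128.0947, (K−S)⁺=23.6853, hold=30.8486 ⇒ V=30.8486 continue | (k=3,j=3): S=177.5563, (K−S)⁺=0.0000, hold=11.9427 ⇒ V=11.9427 continue  boundary S*=92.4116
step 2: (k=2,j=0): S=78.4918, (K−S)⁺=73.2882, hold=71.2486 ⇒ V=73.2882 exercise | (k=2,j=1): S=108.8000, (K−S)⁺=42.9800, hold=44.4797 ⇒ V=44.4797 continue | (k=2,j=2): S=150.8112, (K−S)⁺=0.9688, hold=21.0931 ⇒ V=21.0931 continue  boundary S*=78.4918
step 1: (k=1,j=0): S=92.4116, (K−S)⁺=59.3684, hold=58.0698 ⇒ V=59.3684 exercise | (k=1,j=1): S=128.0947, (K−S)⁺=23.6853, hold=32.3272 ⇒ V=32.3272 continue  boundary S*=92.4116
step 0: (k=0,j=0): S=108.8000, (K−S)⁺=42.9800, hold=45.2102 ⇒ V=45.2102 continue  boundary S*=-

price = 45.2102
boundary = - 92.4116 78.4918 92.4116 78.4918 92.4116 108.8000 92.4116 108.8000
tree:
45.2102
59.3684 32.3272
73.2882 44.4797 21.0931
85.1113 59.3684 30.8486 11.9427
95.1536 73.2882 43.6267 18.9507 5.2820
103.6831 85.1113 59.3684 29.1222 9.3274 1.3933
110.9279 95.1536 73.2882 42.9800 16.1011 2.8292 0.0000
117.0814 103.6831 85.1113 59.3684 26.9303 5.7447 0.0000 0.0000
122.3080 110.9279 95.1536 73.2882 42.9800 11.6646 0.0000 0.0000 0.0000
126.7473 117.0814 103.6831 85.1113 59.3684 23.6853 0.0000 0.0000 0.0000 0.0000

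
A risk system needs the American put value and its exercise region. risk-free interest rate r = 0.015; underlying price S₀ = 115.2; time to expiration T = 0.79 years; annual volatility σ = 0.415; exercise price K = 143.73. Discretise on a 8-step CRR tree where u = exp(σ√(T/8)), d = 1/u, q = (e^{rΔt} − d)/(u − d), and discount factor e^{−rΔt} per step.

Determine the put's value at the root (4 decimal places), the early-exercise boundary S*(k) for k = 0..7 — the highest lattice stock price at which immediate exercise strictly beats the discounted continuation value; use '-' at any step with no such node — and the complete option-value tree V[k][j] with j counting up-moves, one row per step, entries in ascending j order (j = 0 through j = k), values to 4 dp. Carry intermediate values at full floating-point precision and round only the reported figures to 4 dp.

Δt=0.09875, u=1.13930, d=0.87773, q=0.47311, disc=e^(-rΔt)=0.99852
k=8 terminal: V=max(K-S,0) → 103.1459 91.0519 75.3539 54.9780 28.5300 0.0000 0.0000 0.0000 0.0000
k=7: j=0 S=46.2373 intr=97.4927 cont=97.2799 V=97.4927[EX]; j=1 S=60.0160 intr=83.7140 cont=83.5013 V=83.7140[EX]; j=2 S=77.9007 intr=65.8293 cont=65.6166 V=65.8293[EX]; j=3 S=101.1150 intr=42.6150 cont=42.4023 V=42.6150[EX]; j=4 S=131.2471 intr=12.4829 cont=15.0099 V=15.0099[hold]; j=5 S=170.3585 intr=0.0000 cont=0.0000 V=0.0000[hold]; j=6 S=221.1251 intr=0.0000 cont=0.0000 V=0.0000[hold]; j=7 S=287.0200 intr=0.0000 cont=0.0000 V=0.0000[hold]  S*(7)=101.1150
k=6: j=0 S=52.6781 intr=91.0519 cont=90.8392 V=91.0519[EX]; j=1 S=68.3761 intr=75.3539 cont=75.1412 V=75.3539[EX]; j=2 S=88.7520 intr=54.9780 cont=54.7652 V=54.9780[EX]; j=3 S=115.2000 intr=28.5300 cont=29.5110 V=29.5110[hold]; j=4 S=149.5294 intr=0.0000 cont=7.8969 V=7.8969[hold]; j=5 S=194.0890 intr=0.0000 cont=0.0000 V=0.0000[hold]; j=6 S=251.9272 intr=0.0000 cont=0.0000 V=0.0000[hold]  S*(6)=88.7520
k=5: j=0 S=60.0160 intr=83.7140 cont=83.5013 V=83.7140[EX]; j=1 S=77.9007 intr=65.8293 cont=65.6166 V=65.8293[EX]; j=2 S=101.1150 intr=42.6150 cont=42.8657 V=42.8657[hold]; j=3 S=131.2471 intr=12.4829 cont=19.2566 V=19.2566[hold]; j=4 S=170.3585 intr=0.0000 cont=4.1546 V=4.1546[hold]; j=5 S=221.1251 intr=0.0000 cont=0.0000 V=0.0000[hold]  S*(5)=77.9007
k=4: j=0 S=68.3761 intr=75.3539 cont=75.1412 V=75.3539[EX]; j=1 S=88.7520 intr=54.9780 cont=54.8837 V=54.9780[EX]; j=2 S=115.2000 intr=28.5300 cont=31.6491 V=31.6491[hold]; j=3 S=149.5294 intr=0.0000 cont=12.0938 V=12.0938[hold]; j=4 S=194.0890 intr=0.0000 cont=2.1858 V=2.1858[hold]  S*(4)=88.7520
k=3: j=0 S=77.9007 intr=65.8293 cont=65.6166 V=65.8293[EX]; j=1 S=101.1150 intr=42.6150 cont=43.8758 V=43.8758[hold]; j=2 S=131.2471 intr=12.4829 cont=22.3641 V=22.3641[hold]; j=3 S=170.3585 intr=0.0000 cont=7.3952 V=7.3952[hold]  S*(3)=77.9007
k=2: j=0 S=88.7520 intr=54.9780 cont=55.3608 V=55.3608[hold]; j=1 S=115.2000 intr=28.5300 cont=33.6485 V=33.6485[hold]; j=2 S=149.5294 intr=0.0000 cont=15.2596 V=15.2596[hold]  S*(2)=-
k=1: j=0 S=101.1150 intr=42.6150 cont=45.0218 V=45.0218[hold]; j=1 S=131.2471 intr=12.4829 cont=24.9116 V=24.9116[hold]  S*(1)=-
k=0: j=0 S=115.2000 intr=28.5300 cont=35.4549 V=35.4549[hold]  S*(0)=-

price = 35.4549
boundary = - - - 77.9007 88.7520 77.9007 88.7520 101.1150
tree:
35.4549
45.0218 24.9116
55.3608 33.6485 15.2596
65.8293 43.8758 22.3641 7.3952
75.3539 54.9780 31.6491 12.0938 2.1858
83.7140 65.8293 42.8657 19.2566 4.1546 0.0000
91.0519 75.3539 54.9780 29.5110 7.8969 0.0000 0.0000
97.4927 83.7140 65.8293 42.6150 15.0099 0.0000 0.0000 0.0000
103.1459 91.0519 75.3539 54.9780 28.5300 0.0000 0.0000 0.0000 0.0000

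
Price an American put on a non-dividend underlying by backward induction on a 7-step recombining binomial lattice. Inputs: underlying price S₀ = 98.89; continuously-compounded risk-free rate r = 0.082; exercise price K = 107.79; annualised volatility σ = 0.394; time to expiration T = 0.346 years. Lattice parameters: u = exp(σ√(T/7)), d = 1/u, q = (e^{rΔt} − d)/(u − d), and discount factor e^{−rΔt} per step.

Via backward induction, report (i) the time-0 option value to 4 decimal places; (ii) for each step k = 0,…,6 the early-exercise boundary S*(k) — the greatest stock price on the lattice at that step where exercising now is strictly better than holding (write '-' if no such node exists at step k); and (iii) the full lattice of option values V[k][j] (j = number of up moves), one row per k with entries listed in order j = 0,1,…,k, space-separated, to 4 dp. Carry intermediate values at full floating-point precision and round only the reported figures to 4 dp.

Δt=0.04943, u=1.09155, d=0.91613, q=0.50127, disc=e^(-rΔt)=0.99596
k=7 terminal: V=max(K-S,0) → 54.2283 43.9725 31.7530 17.1938 0.0000 0.0000 0.0000 0.0000
k=6: j=0 S=58.4652 intr=49.3248 cont=48.8888 V=49.3248[EX]; j=1 S=69.6598 intr=38.1302 cont=37.6942 V=38.1302[EX]; j=2 S=82.9979 intr=24.7921 cont=24.3561 V=24.7921[EX]; j=3 S=98.8900 intr=8.9000 cont=8.5404 V=8.9000[EX]; j=4 S=117.8250 intr=0.0000 cont=0.0000 V=0.0000[hold]; j=5 S=140.3856 intr=0.0000 cont=0.0000 V=0.0000[hold]; j=6 S=167.2660 intr=0.0000 cont=0.0000 V=0.0000[hold]  S*(6)=98.8900
k=5: j=0 S=63.8175 intr=43.9725 cont=43.5365 V=43.9725[EX]; j=1 S=76.0370 intr=31.7530 cont=31.3170 V=31.7530[EX]; j=2 S=90.5962 intr=17.1938 cont=16.7578 V=17.1938[EX]; j=3 S=107.9431 intr=0.0000 cont=4.4208 V=4.4208[hold]; j=4 S=128.6116 intr=0.0000 cont=0.0000 V=0.0000[hold]; j=5 S=153.2375 intr=0.0000 cont=0.0000 V=0.0000[hold]  S*(5)=90.5962
k=4: j=0 S=69.6598 intr=38.1302 cont=37.6942 V=38.1302[EX]; j=1 S=82.9979 intr=24.7921 cont=24.3561 V=24.7921[EX]; j=2 S=98.8900 intr=8.9000 cont=10.7475 V=10.7475[hold]; j=3 S=117.8250 intr=0.0000 cont=2.1959 V=2.1959[hold]; j=4 S=140.3856 intr=0.0000 cont=0.0000 V=0.0000[hold]  S*(4)=82.9979
k=3: j=0 S=76.0370 intr=31.7530 cont=31.3170 V=31.7530[EX]; j=1 S=90.5962 intr=17.1938 cont=17.6802 V=17.6802[hold]; j=2 S=107.9431 intr=0.0000 cont=6.4347 V=6.4347[hold]; j=3 S=128.6116 intr=0.0000 cont=1.0907 V=1.0907[hold]  S*(3)=76.0370
k=2: j=0 S=82.9979 intr=24.7921 cont=24.5989 V=24.7921[EX]; j=1 S=98.8900 intr=8.9000 cont=11.9944 V=11.9944[hold]; j=2 S=117.8250 intr=0.0000 cont=3.7407 V=3.7407[hold]  S*(2)=82.9979
k=1: j=0 S=90.5962 intr=17.1938 cont=18.3027 V=18.3027[hold]; j=1 S=107.9431 intr=0.0000 cont=7.8253 V=7.8253[hold]  S*(1)=-
k=0: j=0 S=98.8900 intr=8.9000 cont=12.9980 V=12.9980[hold]  S*(0)=-

price = 12.9980
boundary = - - 82.9979 76.0370 82.9979 90.5962 98.8900
tree:
12.9980
18.3027 7.8253
24.7921 11.9944 3.7407
31.7530 17.6802 6.4347 1.0907
38.1302 24.7921 10.7475 2.1959 0.0000
43.9725 31.7530 17.1938 4.4208 0.0000 0.0000
49.3248 38.1302 24.7921 8.9000 0.0000 0.0000 0.0000
54.2283 43.9725 31.7530 17.1938 0.0000 0.0000 0.0000 0.0000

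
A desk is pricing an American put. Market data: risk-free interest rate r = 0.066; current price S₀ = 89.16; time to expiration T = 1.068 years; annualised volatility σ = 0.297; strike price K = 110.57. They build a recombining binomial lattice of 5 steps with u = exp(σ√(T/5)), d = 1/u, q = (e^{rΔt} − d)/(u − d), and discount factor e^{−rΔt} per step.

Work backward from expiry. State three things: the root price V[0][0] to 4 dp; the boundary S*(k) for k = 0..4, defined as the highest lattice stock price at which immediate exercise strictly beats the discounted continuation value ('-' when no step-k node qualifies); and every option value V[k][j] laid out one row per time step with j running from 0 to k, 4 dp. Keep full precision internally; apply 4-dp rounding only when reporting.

price = 22.6991
boundary = - 77.7243 67.7554 77.7243 89.1600
tree:
22.6991
32.8457 13.8540
42.8146 21.8571 6.7661
51.5049 32.8457 12.2030 1.8783
59.0806 42.8146 21.4100 3.9465 0.0000
65.6846 51.5049 32.8457 8.2918 0.0000 0.0000

params: Δt=0.21360 u=1.14713 d=0.87174 q=0.51729 e^(-rΔt)=0.98600
t_5 payoffs: 65.6846 51.5049 32.8457 8.2918 0.0000 0.0000
t_4: node(4,0) S=51.4894 payoff=59.0806 vs cont=57.5328 → 59.0806 [stop]  node(4,1) S=67.7554 payoff=42.8146 vs cont=41.2668 → 42.8146 [stop]  node(4,2) S=89.1600 payoff=21.4100 vs cont=19.8622 → 21.4100 [stop]  node(4,3) S=117.3265 payoff=0.0000 vs cont=3.9465 → 3.9465 [wait]  node(4,4) S=154.3911 payoff=0.0000 vs cont=0.0000 → 0.0000 [wait]  ⇒ S*(4)=89.1600
t_3: node(3,0) S=59.0651 payoff=51.5049 vs cont=49.9571 → 51.5049 [stop]  node(3,1) S=77.7243 payoff=32.8457 vs cont=31.2978 → 32.8457 [stop]  node(3,2) S=102.2782 payoff=8.2918 vs cont=12.2030 → 12.2030 [wait]  node(3,3) S=134.5889 payoff=0.0000 vs cont=1.8783 → 1.8783 [wait]  ⇒ S*(3)=77.7243
t_2: node(2,0) S=67.7554 payoff=42.8146 vs cont=41.2668 → 42.8146 [stop]  node(2,1) S=89.1600 payoff=21.4100 vs cont=21.8571 → 21.8571 [wait]  node(2,2) S=117.3265 payoff=0.0000 vs cont=6.7661 → 6.7661 [wait]  ⇒ S*(2)=67.7554
t_1: node(1,0) S=77.7243 payoff=32.8457 vs cont=31.5259 → 32.8457 [stop]  node(1,1) S=102.2782 payoff=8.2918 vs cont=13.8540 → 13.8540 [wait]  ⇒ S*(1)=77.7243
t_0: node(0,0) S=89.1600 payoff=21.4100 vs cont=22.6991 → 22.6991 [wait]  ⇒ S*(0)=-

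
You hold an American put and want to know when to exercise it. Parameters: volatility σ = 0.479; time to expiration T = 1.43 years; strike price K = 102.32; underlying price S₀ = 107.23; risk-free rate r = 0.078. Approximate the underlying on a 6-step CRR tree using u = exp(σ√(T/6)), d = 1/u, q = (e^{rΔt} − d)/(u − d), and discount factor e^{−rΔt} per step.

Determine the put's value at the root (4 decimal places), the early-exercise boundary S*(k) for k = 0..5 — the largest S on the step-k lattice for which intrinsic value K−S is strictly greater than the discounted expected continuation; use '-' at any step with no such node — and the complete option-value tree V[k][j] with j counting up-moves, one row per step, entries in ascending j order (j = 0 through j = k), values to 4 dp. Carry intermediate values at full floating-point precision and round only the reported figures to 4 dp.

price = 16.2059
boundary = - - - 53.1672 67.1740 53.1672
tree:
16.2059
24.4385 7.9743
35.5014 13.4806 2.3571
49.1528 22.1878 4.6318 0.0000
60.2390 35.1460 9.1017 0.0000 0.0000
69.0135 49.1528 17.8855 0.0000 0.0000 0.0000
75.9584 60.2390 35.1460 0.0000 0.0000 0.0000 0.0000

Δt=0.23833, u=1.26345, d=0.79148, q=0.48156, disc=e^(-rΔt)=0.98158
k=6 terminal: V=max(K-S,0) → 75.9584 60.2390 35.1460 0.0000 0.0000 0.0000 0.0000
k=5: j=0 S=33.3065 intr=69.0135 cont=67.1290 V=69.0135[EX]; j=1 S=53.1672 intr=49.1528 cont=47.2683 V=49.1528[EX]; j=2 S=84.8709 intr=17.4491 cont=17.8855 V=17.8855[hold]; j=3 S=135.4796 intr=0.0000 cont=0.0000 V=0.0000[hold]; j=4 S=216.2664 intr=0.0000 cont=0.0000 V=0.0000[hold]; j=5 S=345.2264 intr=0.0000 cont=0.0000 V=0.0000[hold]  S*(5)=53.1672
k=4: j=0 S=42.0810 intr=60.2390 cont=58.3544 V=60.2390[EX]; j=1 S=67.1740 intr=35.1460 cont=33.4677 V=35.1460[EX]; j=2 S=107.2300 intr=0.0000 cont=9.1017 V=9.1017[hold]; j=3 S=171.1715 intr=0.0000 cont=0.0000 V=0.0000[hold]; j=4 S=273.2414 intr=0.0000 cont=0.0000 V=0.0000[hold]  S*(4)=67.1740
k=3: j=0 S=53.1672 intr=49.1528 cont=47.2683 V=49.1528[EX]; j=1 S=84.8709 intr=17.4491 cont=22.1878 V=22.1878[hold]; j=2 S=135.4796 intr=0.0000 cont=4.6318 V=4.6318[hold]; j=3 S=216.2664 intr=0.0000 cont=0.0000 V=0.0000[hold]  S*(3)=53.1672
k=2: j=0 S=67.1740 intr=35.1460 cont=35.5014 V=35.5014[hold]; j=1 S=107.2300 intr=0.0000 cont=13.4806 V=13.4806[hold]; j=2 S=171.1715 intr=0.0000 cont=2.3571 V=2.3571[hold]  S*(2)=-
k=1: j=0 S=84.8709 intr=17.4491 cont=24.4385 V=24.4385[hold]; j=1 S=135.4796 intr=0.0000 cont=7.9743 V=7.9743[hold]  S*(1)=-
k=0: j=0 S=107.2300 intr=0.0000 cont=16.2059 V=16.2059[hold]  S*(0)=-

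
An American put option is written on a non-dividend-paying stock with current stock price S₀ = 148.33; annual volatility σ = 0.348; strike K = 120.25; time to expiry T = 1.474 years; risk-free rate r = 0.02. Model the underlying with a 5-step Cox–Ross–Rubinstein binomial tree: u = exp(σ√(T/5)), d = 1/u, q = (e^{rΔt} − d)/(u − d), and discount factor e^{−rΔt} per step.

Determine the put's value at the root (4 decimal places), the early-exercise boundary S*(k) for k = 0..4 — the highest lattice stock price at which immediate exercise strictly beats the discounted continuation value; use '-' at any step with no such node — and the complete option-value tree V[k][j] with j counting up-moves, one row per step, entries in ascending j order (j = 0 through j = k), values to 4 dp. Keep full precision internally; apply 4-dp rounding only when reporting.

Δt=0.29480, u=1.20798, d=0.82783, q=0.46846, disc=e^(-rΔt)=0.99412
k=5 terminal: V=max(K-S,0) → 62.5823 36.1005 0.0000 0.0000 0.0000 0.0000
k=4: j=0 S=69.6614 intr=50.5886 cont=49.8817 V=50.5886[EX]; j=1 S=101.6508 intr=18.5992 cont=19.0761 V=19.0761[hold]; j=2 S=148.3300 intr=0.0000 cont=0.0000 V=0.0000[hold]; j=3 S=216.4449 intr=0.0000 cont=0.0000 V=0.0000[hold]; j=4 S=315.8390 intr=0.0000 cont=0.0000 V=0.0000[hold]  S*(4)=69.6614
k=3: j=0 S=84.1495 intr=36.1005 cont=35.6157 V=36.1005[EX]; j=1 S=122.7919 intr=0.0000 cont=10.0801 V=10.0801[hold]; j=2 S=179.1795 intr=0.0000 cont=0.0000 V=0.0000[hold]; j=3 S=261.4608 intr=0.0000 cont=0.0000 V=0.0000[hold]  S*(3)=84.1495
k=2: j=0 S=101.6508 intr=18.5992 cont=23.7705 V=23.7705[hold]; j=1 S=148.3300 intr=0.0000 cont=5.3265 V=5.3265[hold]; j=2 S=216.4449 intr=0.0000 cont=0.0000 V=0.0000[hold]  S*(2)=-
k=1: j=0 S=122.7919 intr=0.0000 cont=15.0413 V=15.0413[hold]; j=1 S=179.1795 intr=0.0000 cont=2.8146 V=2.8146[hold]  S*(1)=-
k=0: j=0 S=148.3300 intr=0.0000 cont=9.2589 V=9.2589[hold]  S*(0)=-

price = 9.2589
boundary = - - - 84.1495 69.6614
tree:
9.2589
15.0413 2.8146
23.7705 5.3265 0.0000
36.1005 10.0801 0.0000 0.0000
50.5886 19.0761 0.0000 0.0000 0.0000
62.5823 36.1005 0.0000 0.0000 0.0000 0.0000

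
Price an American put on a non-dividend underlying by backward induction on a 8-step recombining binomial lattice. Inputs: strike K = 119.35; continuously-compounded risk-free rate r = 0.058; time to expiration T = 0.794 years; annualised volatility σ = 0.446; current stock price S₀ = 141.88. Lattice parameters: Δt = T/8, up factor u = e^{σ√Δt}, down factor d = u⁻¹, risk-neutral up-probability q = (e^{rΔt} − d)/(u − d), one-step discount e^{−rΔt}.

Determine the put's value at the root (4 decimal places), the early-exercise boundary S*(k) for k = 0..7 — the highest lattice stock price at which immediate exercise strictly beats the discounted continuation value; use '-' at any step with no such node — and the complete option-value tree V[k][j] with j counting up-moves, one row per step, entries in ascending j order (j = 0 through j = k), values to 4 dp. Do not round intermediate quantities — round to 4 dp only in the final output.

params: Δt=0.09925 u=1.15086 d=0.86892 q=0.48541 e^(-rΔt)=0.99426
t_8 payoffs: 73.2451 58.2852 38.4713 12.2282 0.0000 0.0000 0.0000 0.0000 0.0000
t_7: node(7,0) S=53.0602 payoff=66.2898 vs cont=65.6047 → 66.2898 [stop]  node(7,1) S=70.2769 payoff=49.0731 vs cont=48.3880 → 49.0731 [stop]  node(7,2) S=93.0799 payoff=26.2701 vs cont=25.5850 → 26.2701 [stop]  node(7,3) S=123.2819 payoff=0.0000 vs cont=6.2564 → 6.2564 [wait]  node(7,4) S=163.2837 payoff=0.0000 vs cont=0.0000 → 0.0000 [wait]  node(7,5) S=216.2650 payoff=0.0000 vs cont=0.0000 → 0.0000 [wait]  node(7,6) S=286.4374 payoff=0.0000 vs cont=0.0000 → 0.0000 [wait]  node(7,7) S=379.3789 payoff=0.0000 vs cont=0.0000 → 0.0000 [wait]  ⇒ S*(7)=93.0799
t_6: node(6,0) S=61.0648 payoff=58.2852 vs cont=57.6001 → 58.2852 [stop]  node(6,1) S=80.8787 payoff=38.4713 vs cont=37.7862 → 38.4713 [stop]  node(6,2) S=107.1218 payoff=12.2282 vs cont=16.4603 → 16.4603 [wait]  node(6,3) S=141.8800 payoff=0.0000 vs cont=3.2010 → 3.2010 [wait]  node(6,4) S=187.9164 payoff=0.0000 vs cont=0.0000 → 0.0000 [wait]  node(6,5) S=248.8903 payoff=0.0000 vs cont=0.0000 → 0.0000 [wait]  node(6,6) S=329.6488 payoff=0.0000 vs cont=0.0000 → 0.0000 [wait]  ⇒ S*(6)=80.8787
t_5: node(5,0) S=70.2769 payoff=49.0731 vs cont=48.3880 → 49.0731 [stop]  node(5,1) S=93.0799 payoff=26.2701 vs cont=27.6275 → 27.6275 [wait]  node(5,2) S=123.2819 payoff=0.0000 vs cont=9.9666 → 9.9666 [wait]  node(5,3) S=163.2837 payoff=0.0000 vs cont=1.6378 → 1.6378 [wait]  node(5,4) S=216.2650 payoff=0.0000 vs cont=0.0000 → 0.0000 [wait]  node(5,5) S=286.4374 payoff=0.0000 vs cont=0.0000 → 0.0000 [wait]  ⇒ S*(5)=70.2769
t_4: node(4,0) S=80.8787 payoff=38.4713 vs cont=38.4413 → 38.4713 [stop]  node(4,1) S=107.1218 payoff=12.2282 vs cont=18.9454 → 18.9454 [wait]  node(4,2) S=141.8800 payoff=0.0000 vs cont=5.8897 → 5.8897 [wait]  node(4,3) S=187.9164 payoff=0.0000 vs cont=0.8380 → 0.8380 [wait]  node(4,4) S=248.8903 payoff=0.0000 vs cont=0.0000 → 0.0000 [wait]  ⇒ S*(4)=80.8787
t_3: node(3,0) S=93.0799 payoff=26.2701 vs cont=28.8269 → 28.8269 [wait]  node(3,1) S=123.2819 payoff=0.0000 vs cont=12.5357 → 12.5357 [wait]  node(3,2) S=163.2837 payoff=0.0000 vs cont=3.4178 → 3.4178 [wait]  node(3,3) S=216.2650 payoff=0.0000 vs cont=0.4287 → 0.4287 [wait]  ⇒ S*(3)=-
t_2: node(2,0) S=107.1218 payoff=12.2282 vs cont=20.7990 → 20.7990 [wait]  node(2,1) S=141.8800 payoff=0.0000 vs cont=8.0633 → 8.0633 [wait]  node(2,2) S=187.9164 payoff=0.0000 vs cont=1.9556 → 1.9556 [wait]  ⇒ S*(2)=-
t_1: node(1,0) S=123.2819 payoff=0.0000 vs cont=14.5331 → 14.5331 [wait]  node(1,1) S=163.2837 payoff=0.0000 vs cont=5.0693 → 5.0693 [wait]  ⇒ S*(1)=-
t_0: node(0,0) S=141.8800 payoff=0.0000 vs cont=9.8822 → 9.8822 [wait]  ⇒ S*(0)=-

price = 9.8822
boundary = - - - - 80.8787 70.2769 80.8787 93.0799
tree:
9.8822
14.5331 5.0693
20.7990 8.0633 1.9556
28.8269 12.5357 3.4178 0.4287
38.4713 18.9454 5.8897 0.8380 0.0000
49.0731 27.6275 9.9666 1.6378 0.0000 0.0000
58.2852 38.4713 16.4603 3.2010 0.0000 0.0000 0.0000
66.2898 49.0731 26.2701 6.2564 0.0000 0.0000 0.0000 0.0000
73.2451 58.2852 38.4713 12.2282 0.0000 0.0000 0.0000 0.0000 0.0000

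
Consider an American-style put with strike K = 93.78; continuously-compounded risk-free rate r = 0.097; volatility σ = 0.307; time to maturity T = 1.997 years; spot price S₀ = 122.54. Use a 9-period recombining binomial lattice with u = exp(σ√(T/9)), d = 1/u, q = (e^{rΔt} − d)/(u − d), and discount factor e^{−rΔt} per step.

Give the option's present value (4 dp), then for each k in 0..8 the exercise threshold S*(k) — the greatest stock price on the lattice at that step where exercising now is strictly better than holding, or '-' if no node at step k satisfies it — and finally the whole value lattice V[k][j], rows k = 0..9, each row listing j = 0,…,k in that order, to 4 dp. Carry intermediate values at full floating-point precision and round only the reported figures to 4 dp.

price = 3.7095
boundary = - - - - 68.7163 59.4642 68.7163 59.4642 68.7163
tree:
3.7095
6.2290 1.7033
10.2057 3.0776 0.5961
16.2545 5.4416 1.1788 0.1214
25.0637 9.3725 2.2976 0.2691 0.0000
34.3158 15.6322 4.3942 0.5962 0.0000 0.0000
42.3222 25.0637 8.1927 1.3211 0.0000 0.0000 0.0000
49.2506 34.3158 14.7323 2.9273 0.0000 0.0000 0.0000 0.0000
55.2462 42.3222 25.0637 6.4862 0.0000 0.0000 0.0000 0.0000 0.0000
60.4345 49.2506 34.3158 14.3720 0.0000 0.0000 0.0000 0.0000 0.0000 0.0000

params: Δt=0.22189 u=1.15559 d=0.86536 q=0.53887 e^(-rΔt)=0.97871
t_9 payoffs: 60.4345 49.2506 34.3158 14.3720 0.0000 0.0000 0.0000 0.0000 0.0000 0.0000
t_8: node(8,0) S=38.5338 payoff=55.2462 vs cont=53.2493 → 55.2462 [stop]  node(8,1) S=51.4578 payoff=42.3222 vs cont=40.3253 → 42.3222 [stop]  node(8,2) S=68.7163 payoff=25.0637 vs cont=23.0668 → 25.0637 [stop]  node(8,3) S=91.7633 payoff=2.0167 vs cont=6.4862 → 6.4862 [wait]  node(8,4) S=122.5400 payoff=0.0000 vs cont=0.0000 → 0.0000 [wait]  node(8,5) S=163.6390 payoff=0.0000 vs cont=0.0000 → 0.0000 [wait]  node(8,6) S=218.5223 payoff=0.0000 vs cont=0.0000 → 0.0000 [wait]  node(8,7) S=291.8130 payoff=0.0000 vs cont=0.0000 → 0.0000 [wait]  node(8,8) S=389.6849 payoff=0.0000 vs cont=0.0000 → 0.0000 [wait]  ⇒ S*(8)=68.7163
t_7: node(7,0) S=44.5294 payoff=49.2506 vs cont=47.2537 → 49.2506 [stop]  node(7,1) S=59.4642 payoff=34.3158 vs cont=32.3189 → 34.3158 [stop]  node(7,2) S=79.4080 payoff=14.3720 vs cont=14.7323 → 14.7323 [wait]  node(7,3) S=106.0409 payoff=0.0000 vs cont=2.9273 → 2.9273 [wait]  node(7,4) S=141.6062 payoff=0.0000 vs cont=0.0000 → 0.0000 [wait]  node(7,5) S=189.0999 payoff=0.0000 vs cont=0.0000 → 0.0000 [wait]  node(7,6) S=252.5225 payoff=0.0000 vs cont=0.0000 → 0.0000 [wait]  node(7,7) S=337.2167 payoff=0.0000 vs cont=0.0000 → 0.0000 [wait]  ⇒ S*(7)=59.4642
t_6: node(6,0) S=51.4578 payoff=42.3222 vs cont=40.3253 → 42.3222 [stop]  node(6,1) S=68.7163 payoff=25.0637 vs cont=23.2568 → 25.0637 [stop]  node(6,2) S=91.7633 payoff=2.0167 vs cont=8.1927 → 8.1927 [wait]  node(6,3) S=122.5400 payoff=0.0000 vs cont=1.3211 → 1.3211 [wait]  node(6,4) S=163.6390 payoff=0.0000 vs cont=0.0000 → 0.0000 [wait]  node(6,5) S=218.5223 payoff=0.0000 vs cont=0.0000 → 0.0000 [wait]  node(6,6) S=291.8130 payoff=0.0000 vs cont=0.0000 → 0.0000 [wait]  ⇒ S*(6)=68.7163
t_5: node(5,0) S=59.4642 payoff=34.3158 vs cont=32.3189 → 34.3158 [stop]  node(5,1) S=79.4080 payoff=14.3720 vs cont=15.6322 → 15.6322 [wait]  node(5,2) S=106.0409 payoff=0.0000 vs cont=4.3942 → 4.3942 [wait]  node(5,3) S=141.6062 payoff=0.0000 vs cont=0.5962 → 0.5962 [wait]  node(5,4) S=189.0999 payoff=0.0000 vs cont=0.0000 → 0.0000 [wait]  node(5,5) S=252.5225 payoff=0.0000 vs cont=0.0000 → 0.0000 [wait]  ⇒ S*(5)=59.4642
t_4: node(4,0) S=68.7163 payoff=25.0637 vs cont=23.7314 → 25.0637 [stop]  node(4,1) S=91.7633 payoff=2.0167 vs cont=9.3725 → 9.3725 [wait]  node(4,2) S=122.5400 payoff=0.0000 vs cont=2.2976 → 2.2976 [wait]  node(4,3) S=163.6390 payoff=0.0000 vs cont=0.2691 → 0.2691 [wait]  node(4,4) S=218.5223 payoff=0.0000 vs cont=0.0000 → 0.0000 [wait]  ⇒ S*(4)=68.7163
t_3: node(3,0) S=79.4080 payoff=14.3720 vs cont=16.2545 → 16.2545 [wait]  node(3,1) S=106.0409 payoff=0.0000 vs cont=5.4416 → 5.4416 [wait]  node(3,2) S=141.6062 payoff=0.0000 vs cont=1.1788 → 1.1788 [wait]  node(3,3) S=189.0999 payoff=0.0000 vs cont=0.1214 → 0.1214 [wait]  ⇒ S*(3)=-
t_2: node(2,0) S=91.7633 payoff=2.0167 vs cont=10.2057 → 10.2057 [wait]  node(2,1) S=122.5400 payoff=0.0000 vs cont=3.0776 → 3.0776 [wait]  node(2,2) S=163.6390 payoff=0.0000 vs cont=0.5961 → 0.5961 [wait]  ⇒ S*(2)=-
t_1: node(1,0) S=106.0409 payoff=0.0000 vs cont=6.2290 → 6.2290 [wait]  node(1,1) S=141.6062 payoff=0.0000 vs cont=1.7033 → 1.7033 [wait]  ⇒ S*(1)=-
t_0: node(0,0) S=122.5400 payoff=0.0000 vs cont=3.7095 → 3.7095 [wait]  ⇒ S*(0)=-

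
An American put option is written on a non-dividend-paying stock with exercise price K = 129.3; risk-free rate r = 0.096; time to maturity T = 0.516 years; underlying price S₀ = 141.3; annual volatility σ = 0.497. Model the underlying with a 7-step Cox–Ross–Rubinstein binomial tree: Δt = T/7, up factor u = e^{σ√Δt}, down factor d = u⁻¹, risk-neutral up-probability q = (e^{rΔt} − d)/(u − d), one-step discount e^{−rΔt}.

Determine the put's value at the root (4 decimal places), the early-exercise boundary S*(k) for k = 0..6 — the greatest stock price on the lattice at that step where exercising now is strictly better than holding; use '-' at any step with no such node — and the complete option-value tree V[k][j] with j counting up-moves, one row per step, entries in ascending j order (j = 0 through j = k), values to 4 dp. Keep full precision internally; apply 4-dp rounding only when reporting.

price = 11.6267
boundary = - - - - 82.3630 94.2615 107.8790
tree:
11.6267
17.3872 5.8595
25.2140 9.5744 2.1167
35.2105 15.2787 3.8357 0.3762
46.9370 23.6370 6.8878 0.7466 0.0000
57.3337 35.0385 12.2316 1.4817 0.0000 0.0000
66.4179 46.9370 21.4210 2.9407 0.0000 0.0000 0.0000
74.3555 57.3337 35.0385 5.8362 0.0000 0.0000 0.0000 0.0000

params: Δt=0.07371 u=1.14447 d=0.87377 q=0.49255 e^(-rΔt)=0.99295
t_7 payoffs: 74.3555 57.3337 35.0385 5.8362 0.0000 0.0000 0.0000 0.0000
t_6: node(6,0) S=62.8821 payoff=66.4179 vs cont=65.5062 → 66.4179 [stop]  node(6,1) S=82.3630 payoff=46.9370 vs cont=46.0253 → 46.9370 [stop]  node(6,2) S=107.8790 payoff=21.4210 vs cont=20.5092 → 21.4210 [stop]  node(6,3) S=141.3000 payoff=0.0000 vs cont=2.9407 → 2.9407 [wait]  node(6,4) S=185.0748 payoff=0.0000 vs cont=0.0000 → 0.0000 [wait]  node(6,5) S=242.4110 payoff=0.0000 vs cont=0.0000 → 0.0000 [wait]  node(6,6) S=317.5100 payoff=0.0000 vs cont=0.0000 → 0.0000 [wait]  ⇒ S*(6)=107.8790
t_5: node(5,0) S=71.9663 payoff=57.3337 vs cont=56.4219 → 57.3337 [stop]  node(5,1) S=94.2615 payoff=35.0385 vs cont=34.1267 → 35.0385 [stop]  node(5,2) S=123.4638 payoff=5.8362 vs cont=12.2316 → 12.2316 [wait]  node(5,3) S=161.7129 payoff=0.0000 vs cont=1.4817 → 1.4817 [wait]  node(5,4) S=211.8116 payoff=0.0000 vs cont=0.0000 → 0.0000 [wait]  node(5,5) S=277.4310 payoff=0.0000 vs cont=0.0000 → 0.0000 [wait]  ⇒ S*(5)=94.2615
t_4: node(4,0) S=82.3630 payoff=46.9370 vs cont=46.0253 → 46.9370 [stop]  node(4,1) S=107.8790 payoff=21.4210 vs cont=23.6370 → 23.6370 [wait]  node(4,2) S=141.3000 payoff=0.0000 vs cont=6.8878 → 6.8878 [wait]  node(4,3) S=185.0748 payoff=0.0000 vs cont=0.7466 → 0.7466 [wait]  node(4,4) S=242.4110 payoff=0.0000 vs cont=0.0000 → 0.0000 [wait]  ⇒ S*(4)=82.3630
t_3: node(3,0) S=94.2615 payoff=35.0385 vs cont=35.2105 → 35.2105 [wait]  node(3,1) S=123.4638 payoff=5.8362 vs cont=15.2787 → 15.2787 [wait]  node(3,2) S=161.7129 payoff=0.0000 vs cont=3.8357 → 3.8357 [wait]  node(3,3) S=211.8116 payoff=0.0000 vs cont=0.3762 → 0.3762 [wait]  ⇒ S*(3)=-
t_2: node(2,0) S=107.8790 payoff=21.4210 vs cont=25.2140 → 25.2140 [wait]  node(2,1) S=141.3000 payoff=0.0000 vs cont=9.5744 → 9.5744 [wait]  node(2,2) S=185.0748 payoff=0.0000 vs cont=2.1167 → 2.1167 [wait]  ⇒ S*(2)=-
t_1: node(1,0) S=123.4638 payoff=5.8362 vs cont=17.3872 → 17.3872 [wait]  node(1,1) S=161.7129 payoff=0.0000 vs cont=5.8595 → 5.8595 [wait]  ⇒ S*(1)=-
t_0: node(0,0) S=141.3000 payoff=0.0000 vs cont=11.6267 → 11.6267 [wait]  ⇒ S*(0)=-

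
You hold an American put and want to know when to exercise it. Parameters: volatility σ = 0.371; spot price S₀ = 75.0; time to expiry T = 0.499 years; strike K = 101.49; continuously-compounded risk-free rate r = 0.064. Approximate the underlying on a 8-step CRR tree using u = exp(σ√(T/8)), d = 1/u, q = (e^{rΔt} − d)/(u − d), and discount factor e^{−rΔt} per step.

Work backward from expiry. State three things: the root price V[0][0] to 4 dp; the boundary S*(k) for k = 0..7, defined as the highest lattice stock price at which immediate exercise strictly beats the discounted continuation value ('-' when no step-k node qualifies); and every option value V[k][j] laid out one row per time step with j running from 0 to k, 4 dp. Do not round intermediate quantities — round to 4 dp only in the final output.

Δt=0.06237, u=1.09709, d=0.91151, q=0.49841, disc=e^(-rΔt)=0.99602
k=8 terminal: V=max(K-S,0) → 65.7514 58.4752 49.7175 39.1768 26.4900 11.2202 0.0000 0.0000 0.0000
k=7: j=0 S=39.2083 intr=62.2817 cont=61.8774 V=62.2817[EX]; j=1 S=47.1909 intr=54.2991 cont=53.8947 V=54.2991[EX]; j=2 S=56.7989 intr=44.6911 cont=44.2868 V=44.6911[EX]; j=3 S=68.3629 intr=33.1271 cont=32.7227 V=33.1271[EX]; j=4 S=82.2814 intr=19.2086 cont=18.8042 V=19.2086[EX]; j=5 S=99.0337 intr=2.4563 cont=5.6056 V=5.6056[hold]; j=6 S=119.1966 intr=0.0000 cont=0.0000 V=0.0000[hold]; j=7 S=143.4646 intr=0.0000 cont=0.0000 V=0.0000[hold]  S*(7)=82.2814
k=6: j=0 S=43.0148 intr=58.4752 cont=58.0708 V=58.4752[EX]; j=1 S=51.7725 intr=49.7175 cont=49.3132 V=49.7175[EX]; j=2 S=62.3132 intr=39.1768 cont=38.7724 V=39.1768[EX]; j=3 S=75.0000 intr=26.4900 cont=26.0857 V=26.4900[EX]; j=4 S=90.2698 intr=11.2202 cont=12.3792 V=12.3792[hold]; j=5 S=108.6484 intr=0.0000 cont=2.8005 V=2.8005[hold]; j=6 S=130.7689 intr=0.0000 cont=0.0000 V=0.0000[hold]  S*(6)=75.0000
k=5: j=0 S=47.1909 intr=54.2991 cont=53.8947 V=54.2991[EX]; j=1 S=56.7989 intr=44.6911 cont=44.2868 V=44.6911[EX]; j=2 S=68.3629 intr=33.1271 cont=32.7227 V=33.1271[EX]; j=3 S=82.2814 intr=19.2086 cont=19.3796 V=19.3796[hold]; j=4 S=99.0337 intr=2.4563 cont=7.5749 V=7.5749[hold]; j=5 S=119.1966 intr=0.0000 cont=1.3991 V=1.3991[hold]  S*(5)=68.3629
k=4: j=0 S=51.7725 intr=49.7175 cont=49.3132 V=49.7175[EX]; j=1 S=62.3132 intr=39.1768 cont=38.7724 V=39.1768[EX]; j=2 S=75.0000 intr=26.4900 cont=26.1706 V=26.4900[EX]; j=3 S=90.2698 intr=11.2202 cont=13.4423 V=13.4423[hold]; j=4 S=108.6484 intr=0.0000 cont=4.4789 V=4.4789[hold]  S*(4)=75.0000
k=3: j=0 S=56.7989 intr=44.6911 cont=44.2868 V=44.6911[EX]; j=1 S=68.3629 intr=33.1271 cont=32.7227 V=33.1271[EX]; j=2 S=82.2814 intr=19.2086 cont=19.9073 V=19.9073[hold]; j=3 S=99.0337 intr=2.4563 cont=8.9391 V=8.9391[hold]  S*(3)=68.3629
k=2: j=0 S=62.3132 intr=39.1768 cont=38.7724 V=39.1768[EX]; j=1 S=75.0000 intr=26.4900 cont=26.4325 V=26.4900[EX]; j=2 S=90.2698 intr=11.2202 cont=14.3832 V=14.3832[hold]  S*(2)=75.0000
k=1: j=0 S=68.3629 intr=33.1271 cont=32.7227 V=33.1271[EX]; j=1 S=82.2814 intr=19.2086 cont=20.3744 V=20.3744[hold]  S*(1)=68.3629
k=0: j=0 S=75.0000 intr=26.4900 cont=26.6644 V=26.6644[hold]  S*(0)=-

price = 26.6644
boundary = - 68.3629 75.0000 68.3629 75.0000 68.3629 75.0000 82.2814
tree:
26.6644
33.1271 20.3744
39.1768 26.4900 14.3832
44.6911 33.1271 19.9073 8.9391
49.7175 39.1768 26.4900 13.4423 4.4789
54.2991 44.6911 33.1271 19.3796 7.5749 1.3991
58.4752 49.7175 39.1768 26.4900 12.3792 2.8005 0.0000
62.2817 54.2991 44.6911 33.1271 19.2086 5.6056 0.0000 0.0000
65.7514 58.4752 49.7175 39.1768 26.4900 11.2202 0.0000 0.0000 0.0000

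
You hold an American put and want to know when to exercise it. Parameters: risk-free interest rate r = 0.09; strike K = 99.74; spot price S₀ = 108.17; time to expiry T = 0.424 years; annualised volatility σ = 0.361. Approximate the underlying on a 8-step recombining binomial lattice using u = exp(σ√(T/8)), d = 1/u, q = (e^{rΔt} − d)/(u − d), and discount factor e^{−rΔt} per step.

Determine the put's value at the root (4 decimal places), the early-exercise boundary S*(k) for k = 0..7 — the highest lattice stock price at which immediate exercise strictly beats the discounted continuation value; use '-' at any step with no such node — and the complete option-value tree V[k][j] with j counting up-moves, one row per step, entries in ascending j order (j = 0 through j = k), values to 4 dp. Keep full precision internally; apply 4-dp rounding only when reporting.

price = 5.0984
boundary = - - - - 77.5769 71.3903 77.5769 84.2997
tree:
5.0984
7.7261 2.6013
11.3739 4.2654 1.0138
16.1886 6.8172 1.8338 0.2291
22.1631 10.5540 3.2619 0.4678 0.0000
28.3497 15.6936 5.6749 0.9552 0.0000 0.0000
34.0430 22.1631 9.5749 1.9507 0.0000 0.0000 0.0000
39.2822 28.3497 15.4403 3.9836 0.0000 0.0000 0.0000 0.0000
44.1037 34.0430 22.1631 8.1349 0.0000 0.0000 0.0000 0.0000 0.0000

params: Δt=0.05300 u=1.08666 d=0.92025 q=0.50797 e^(-rΔt)=0.99524
t_8 payoffs: 44.1037 34.0430 22.1631 8.1349 0.0000 0.0000 0.0000 0.0000 0.0000
t_7: node(7,0) S=60.4578 payoff=39.2822 vs cont=38.8076 → 39.2822 [stop]  node(7,1) S=71.3903 payoff=28.3497 vs cont=27.8751 → 28.3497 [stop]  node(7,2) S=84.2997 payoff=15.4403 vs cont=14.9656 → 15.4403 [stop]  node(7,3) S=99.5436 payoff=0.1964 vs cont=3.9836 → 3.9836 [wait]  node(7,4) S=117.5440 payoff=0.0000 vs cont=0.0000 → 0.0000 [wait]  node(7,5) S=138.7994 payoff=0.0000 vs cont=0.0000 → 0.0000 [wait]  node(7,6) S=163.8983 payoff=0.0000 vs cont=0.0000 → 0.0000 [wait]  node(7,7) S=193.5359 payoff=0.0000 vs cont=0.0000 → 0.0000 [wait]  ⇒ S*(7)=84.2997
t_6: node(6,0) S=65.6970 payoff=34.0430 vs cont=33.5684 → 34.0430 [stop]  node(6,1) S=77.5769 payoff=22.1631 vs cont=21.6884 → 22.1631 [stop]  node(6,2) S=91.6051 payoff=8.1349 vs cont=9.5749 → 9.5749 [wait]  node(6,3) S=108.1700 payoff=0.0000 vs cont=1.9507 → 1.9507 [wait]  node(6,4) S=127.7303 payoff=0.0000 vs cont=0.0000 → 0.0000 [wait]  node(6,5) S=150.8277 payoff=0.0000 vs cont=0.0000 → 0.0000 [wait]  node(6,6) S=178.1017 payoff=0.0000 vs cont=0.0000 → 0.0000 [wait]  ⇒ S*(6)=77.5769
t_5: node(5,0) S=71.3903 payoff=28.3497 vs cont=27.8751 → 28.3497 [stop]  node(5,1) S=84.2997 payoff=15.4403 vs cont=15.6936 → 15.6936 [wait]  node(5,2) S=99.5436 payoff=0.1964 vs cont=5.6749 → 5.6749 [wait]  node(5,3) S=117.5440 payoff=0.0000 vs cont=0.9552 → 0.9552 [wait]  node(5,4) S=138.7994 payoff=0.0000 vs cont=0.0000 → 0.0000 [wait]  node(5,5) S=163.8983 payoff=0.0000 vs cont=0.0000 → 0.0000 [wait]  ⇒ S*(5)=71.3903
t_4: node(4,0) S=77.5769 payoff=22.1631 vs cont=21.8165 → 22.1631 [stop]  node(4,1) S=91.6051 payoff=8.1349 vs cont=10.5540 → 10.5540 [wait]  node(4,2) S=108.1700 payoff=0.0000 vs cont=3.2619 → 3.2619 [wait]  node(4,3) S=127.7303 payoff=0.0000 vs cont=0.4678 → 0.4678 [wait]  node(4,4) S=150.8277 payoff=0.0000 vs cont=0.0000 → 0.0000 [wait]  ⇒ S*(4)=77.5769
t_3: node(3,0) S=84.2997 payoff=15.4403 vs cont=16.1886 → 16.1886 [wait]  node(3,1) S=99.5436 payoff=0.1964 vs cont=6.8172 → 6.8172 [wait]  node(3,2) S=117.5440 payoff=0.0000 vs cont=1.8338 → 1.8338 [wait]  node(3,3) S=138.7994 payoff=0.0000 vs cont=0.2291 → 0.2291 [wait]  ⇒ S*(3)=-
t_2: node(2,0) S=91.6051 payoff=8.1349 vs cont=11.3739 → 11.3739 [wait]  node(2,1) S=108.1700 payoff=0.0000 vs cont=4.2654 → 4.2654 [wait]  node(2,2) S=127.7303 payoff=0.0000 vs cont=1.0138 → 1.0138 [wait]  ⇒ S*(2)=-
t_1: node(1,0) S=99.5436 payoff=0.1964 vs cont=7.7261 → 7.7261 [wait]  node(1,1) S=117.5440 payoff=0.0000 vs cont=2.6013 → 2.6013 [wait]  ⇒ S*(1)=-
t_0: node(0,0) S=108.1700 payoff=0.0000 vs cont=5.0984 → 5.0984 [wait]  ⇒ S*(0)=-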